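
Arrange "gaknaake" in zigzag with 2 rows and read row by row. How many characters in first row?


Zigzag "gaknaake" into 2 rows:
Placing characters:
  'g' => row 0
  'a' => row 1
  'k' => row 0
  'n' => row 1
  'a' => row 0
  'a' => row 1
  'k' => row 0
  'e' => row 1
Rows:
  Row 0: "gkak"
  Row 1: "anae"
First row length: 4

4


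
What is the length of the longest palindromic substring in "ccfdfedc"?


Input: "ccfdfedc"
Checking substrings for palindromes:
  [2:5] "fdf" (len 3) => palindrome
  [0:2] "cc" (len 2) => palindrome
Longest palindromic substring: "fdf" with length 3

3


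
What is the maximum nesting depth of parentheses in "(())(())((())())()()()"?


Input: "(())(())((())())()()()"
Tracking depth:
  Position 0 '(': depth becomes 1
  Position 1 '(': depth becomes 2
  Position 2 ')': depth becomes 1
  Position 3 ')': depth becomes 0
  Position 4 '(': depth becomes 1
  Position 5 '(': depth becomes 2
  Position 6 ')': depth becomes 1
  Position 7 ')': depth becomes 0
  Position 8 '(': depth becomes 1
  Position 9 '(': depth becomes 2
  Position 10 '(': depth becomes 3
  Position 11 ')': depth becomes 2
  Position 12 ')': depth becomes 1
  Position 13 '(': depth becomes 2
  Position 14 ')': depth becomes 1
  Position 15 ')': depth becomes 0
  Position 16 '(': depth becomes 1
  Position 17 ')': depth becomes 0
  Position 18 '(': depth becomes 1
  Position 19 ')': depth becomes 0
  Position 20 '(': depth becomes 1
  Position 21 ')': depth becomes 0
Maximum depth reached: 3

3


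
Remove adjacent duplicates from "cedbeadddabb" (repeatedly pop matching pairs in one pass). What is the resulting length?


Input: cedbeadddabb
Stack-based adjacent duplicate removal:
  Read 'c': push. Stack: c
  Read 'e': push. Stack: ce
  Read 'd': push. Stack: ced
  Read 'b': push. Stack: cedb
  Read 'e': push. Stack: cedbe
  Read 'a': push. Stack: cedbea
  Read 'd': push. Stack: cedbead
  Read 'd': matches stack top 'd' => pop. Stack: cedbea
  Read 'd': push. Stack: cedbead
  Read 'a': push. Stack: cedbeada
  Read 'b': push. Stack: cedbeadab
  Read 'b': matches stack top 'b' => pop. Stack: cedbeada
Final stack: "cedbeada" (length 8)

8


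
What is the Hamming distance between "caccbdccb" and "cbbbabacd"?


Comparing "caccbdccb" and "cbbbabacd" position by position:
  Position 0: 'c' vs 'c' => same
  Position 1: 'a' vs 'b' => differ
  Position 2: 'c' vs 'b' => differ
  Position 3: 'c' vs 'b' => differ
  Position 4: 'b' vs 'a' => differ
  Position 5: 'd' vs 'b' => differ
  Position 6: 'c' vs 'a' => differ
  Position 7: 'c' vs 'c' => same
  Position 8: 'b' vs 'd' => differ
Total differences (Hamming distance): 7

7


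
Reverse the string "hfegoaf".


Input: hfegoaf
Reading characters right to left:
  Position 6: 'f'
  Position 5: 'a'
  Position 4: 'o'
  Position 3: 'g'
  Position 2: 'e'
  Position 1: 'f'
  Position 0: 'h'
Reversed: faogefh

faogefh


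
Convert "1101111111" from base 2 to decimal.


Input: "1101111111" in base 2
Positional expansion:
  Digit '1' (value 1) x 2^9 = 512
  Digit '1' (value 1) x 2^8 = 256
  Digit '0' (value 0) x 2^7 = 0
  Digit '1' (value 1) x 2^6 = 64
  Digit '1' (value 1) x 2^5 = 32
  Digit '1' (value 1) x 2^4 = 16
  Digit '1' (value 1) x 2^3 = 8
  Digit '1' (value 1) x 2^2 = 4
  Digit '1' (value 1) x 2^1 = 2
  Digit '1' (value 1) x 2^0 = 1
Sum = 895

895


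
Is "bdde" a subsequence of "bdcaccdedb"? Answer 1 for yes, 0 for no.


Check if "bdde" is a subsequence of "bdcaccdedb"
Greedy scan:
  Position 0 ('b'): matches sub[0] = 'b'
  Position 1 ('d'): matches sub[1] = 'd'
  Position 2 ('c'): no match needed
  Position 3 ('a'): no match needed
  Position 4 ('c'): no match needed
  Position 5 ('c'): no match needed
  Position 6 ('d'): matches sub[2] = 'd'
  Position 7 ('e'): matches sub[3] = 'e'
  Position 8 ('d'): no match needed
  Position 9 ('b'): no match needed
All 4 characters matched => is a subsequence

1


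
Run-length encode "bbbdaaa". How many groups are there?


Input: bbbdaaa
Scanning for consecutive runs:
  Group 1: 'b' x 3 (positions 0-2)
  Group 2: 'd' x 1 (positions 3-3)
  Group 3: 'a' x 3 (positions 4-6)
Total groups: 3

3


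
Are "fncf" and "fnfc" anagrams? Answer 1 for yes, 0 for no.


Strings: "fncf", "fnfc"
Sorted first:  cffn
Sorted second: cffn
Sorted forms match => anagrams

1


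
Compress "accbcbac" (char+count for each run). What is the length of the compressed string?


Input: accbcbac
Runs:
  'a' x 1 => "a1"
  'c' x 2 => "c2"
  'b' x 1 => "b1"
  'c' x 1 => "c1"
  'b' x 1 => "b1"
  'a' x 1 => "a1"
  'c' x 1 => "c1"
Compressed: "a1c2b1c1b1a1c1"
Compressed length: 14

14


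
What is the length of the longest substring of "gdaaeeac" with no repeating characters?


Input: "gdaaeeac"
Sliding window (track last position of each char):
  Position 0 ('g'): window [0,0] length 1 -- new best
  Position 1 ('d'): window [0,1] length 2 -- new best
  Position 2 ('a'): window [0,2] length 3 -- new best
  Position 3 ('a'): repeat (last at 2), move window start to 3
  Position 3 ('a'): window [3,3] length 1
  Position 4 ('e'): window [3,4] length 2
  Position 5 ('e'): repeat (last at 4), move window start to 5
  Position 5 ('e'): window [5,5] length 1
  Position 6 ('a'): window [5,6] length 2
  Position 7 ('c'): window [5,7] length 3
Longest substring with no repeats: "gda" with length 3

3


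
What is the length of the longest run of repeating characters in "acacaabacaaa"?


Input: "acacaabacaaa"
Scanning for longest run:
  Position 1 ('c'): new char, reset run to 1
  Position 2 ('a'): new char, reset run to 1
  Position 3 ('c'): new char, reset run to 1
  Position 4 ('a'): new char, reset run to 1
  Position 5 ('a'): continues run of 'a', length=2
  Position 6 ('b'): new char, reset run to 1
  Position 7 ('a'): new char, reset run to 1
  Position 8 ('c'): new char, reset run to 1
  Position 9 ('a'): new char, reset run to 1
  Position 10 ('a'): continues run of 'a', length=2
  Position 11 ('a'): continues run of 'a', length=3
Longest run: 'a' with length 3

3


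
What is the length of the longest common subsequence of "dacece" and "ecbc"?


LCS of "dacece" and "ecbc"
DP table:
           e    c    b    c
      0    0    0    0    0
  d   0    0    0    0    0
  a   0    0    0    0    0
  c   0    0    1    1    1
  e   0    1    1    1    1
  c   0    1    2    2    2
  e   0    1    2    2    2
LCS length = dp[6][4] = 2

2


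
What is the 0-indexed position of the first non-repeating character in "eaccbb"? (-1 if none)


Input: eaccbb
Character frequencies:
  'a': 1
  'b': 2
  'c': 2
  'e': 1
Scanning left to right for freq == 1:
  Position 0 ('e'): unique! => answer = 0

0


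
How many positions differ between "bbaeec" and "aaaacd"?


Comparing "bbaeec" and "aaaacd" position by position:
  Position 0: 'b' vs 'a' => DIFFER
  Position 1: 'b' vs 'a' => DIFFER
  Position 2: 'a' vs 'a' => same
  Position 3: 'e' vs 'a' => DIFFER
  Position 4: 'e' vs 'c' => DIFFER
  Position 5: 'c' vs 'd' => DIFFER
Positions that differ: 5

5


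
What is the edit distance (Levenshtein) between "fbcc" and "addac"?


Computing edit distance: "fbcc" -> "addac"
DP table:
           a    d    d    a    c
      0    1    2    3    4    5
  f   1    1    2    3    4    5
  b   2    2    2    3    4    5
  c   3    3    3    3    4    4
  c   4    4    4    4    4    4
Edit distance = dp[4][5] = 4

4


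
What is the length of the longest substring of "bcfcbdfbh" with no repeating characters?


Input: "bcfcbdfbh"
Sliding window (track last position of each char):
  Position 0 ('b'): window [0,0] length 1 -- new best
  Position 1 ('c'): window [0,1] length 2 -- new best
  Position 2 ('f'): window [0,2] length 3 -- new best
  Position 3 ('c'): repeat (last at 1), move window start to 2
  Position 3 ('c'): window [2,3] length 2
  Position 4 ('b'): window [2,4] length 3
  Position 5 ('d'): window [2,5] length 4 -- new best
  Position 6 ('f'): repeat (last at 2), move window start to 3
  Position 6 ('f'): window [3,6] length 4
  Position 7 ('b'): repeat (last at 4), move window start to 5
  Position 7 ('b'): window [5,7] length 3
  Position 8 ('h'): window [5,8] length 4
Longest substring with no repeats: "fcbd" with length 4

4


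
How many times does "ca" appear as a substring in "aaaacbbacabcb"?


Searching for "ca" in "aaaacbbacabcb"
Scanning each position:
  Position 0: "aa" => no
  Position 1: "aa" => no
  Position 2: "aa" => no
  Position 3: "ac" => no
  Position 4: "cb" => no
  Position 5: "bb" => no
  Position 6: "ba" => no
  Position 7: "ac" => no
  Position 8: "ca" => MATCH
  Position 9: "ab" => no
  Position 10: "bc" => no
  Position 11: "cb" => no
Total occurrences: 1

1


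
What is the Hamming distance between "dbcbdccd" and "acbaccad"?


Comparing "dbcbdccd" and "acbaccad" position by position:
  Position 0: 'd' vs 'a' => differ
  Position 1: 'b' vs 'c' => differ
  Position 2: 'c' vs 'b' => differ
  Position 3: 'b' vs 'a' => differ
  Position 4: 'd' vs 'c' => differ
  Position 5: 'c' vs 'c' => same
  Position 6: 'c' vs 'a' => differ
  Position 7: 'd' vs 'd' => same
Total differences (Hamming distance): 6

6


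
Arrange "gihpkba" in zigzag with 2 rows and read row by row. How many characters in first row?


Zigzag "gihpkba" into 2 rows:
Placing characters:
  'g' => row 0
  'i' => row 1
  'h' => row 0
  'p' => row 1
  'k' => row 0
  'b' => row 1
  'a' => row 0
Rows:
  Row 0: "ghka"
  Row 1: "ipb"
First row length: 4

4


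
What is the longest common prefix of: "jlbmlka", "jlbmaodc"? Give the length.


Words: jlbmlka, jlbmaodc
  Position 0: all 'j' => match
  Position 1: all 'l' => match
  Position 2: all 'b' => match
  Position 3: all 'm' => match
  Position 4: ('l', 'a') => mismatch, stop
LCP = "jlbm" (length 4)

4


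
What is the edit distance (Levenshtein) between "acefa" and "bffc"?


Computing edit distance: "acefa" -> "bffc"
DP table:
           b    f    f    c
      0    1    2    3    4
  a   1    1    2    3    4
  c   2    2    2    3    3
  e   3    3    3    3    4
  f   4    4    3    3    4
  a   5    5    4    4    4
Edit distance = dp[5][4] = 4

4


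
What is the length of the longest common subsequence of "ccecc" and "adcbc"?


LCS of "ccecc" and "adcbc"
DP table:
           a    d    c    b    c
      0    0    0    0    0    0
  c   0    0    0    1    1    1
  c   0    0    0    1    1    2
  e   0    0    0    1    1    2
  c   0    0    0    1    1    2
  c   0    0    0    1    1    2
LCS length = dp[5][5] = 2

2


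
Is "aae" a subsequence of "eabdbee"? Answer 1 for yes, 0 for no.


Check if "aae" is a subsequence of "eabdbee"
Greedy scan:
  Position 0 ('e'): no match needed
  Position 1 ('a'): matches sub[0] = 'a'
  Position 2 ('b'): no match needed
  Position 3 ('d'): no match needed
  Position 4 ('b'): no match needed
  Position 5 ('e'): no match needed
  Position 6 ('e'): no match needed
Only matched 1/3 characters => not a subsequence

0


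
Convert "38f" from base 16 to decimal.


Input: "38f" in base 16
Positional expansion:
  Digit '3' (value 3) x 16^2 = 768
  Digit '8' (value 8) x 16^1 = 128
  Digit 'f' (value 15) x 16^0 = 15
Sum = 911

911


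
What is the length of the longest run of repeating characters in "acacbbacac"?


Input: "acacbbacac"
Scanning for longest run:
  Position 1 ('c'): new char, reset run to 1
  Position 2 ('a'): new char, reset run to 1
  Position 3 ('c'): new char, reset run to 1
  Position 4 ('b'): new char, reset run to 1
  Position 5 ('b'): continues run of 'b', length=2
  Position 6 ('a'): new char, reset run to 1
  Position 7 ('c'): new char, reset run to 1
  Position 8 ('a'): new char, reset run to 1
  Position 9 ('c'): new char, reset run to 1
Longest run: 'b' with length 2

2


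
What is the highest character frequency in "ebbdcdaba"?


Input: ebbdcdaba
Character counts:
  'a': 2
  'b': 3
  'c': 1
  'd': 2
  'e': 1
Maximum frequency: 3

3


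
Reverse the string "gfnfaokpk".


Input: gfnfaokpk
Reading characters right to left:
  Position 8: 'k'
  Position 7: 'p'
  Position 6: 'k'
  Position 5: 'o'
  Position 4: 'a'
  Position 3: 'f'
  Position 2: 'n'
  Position 1: 'f'
  Position 0: 'g'
Reversed: kpkoafnfg

kpkoafnfg


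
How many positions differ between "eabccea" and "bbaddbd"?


Comparing "eabccea" and "bbaddbd" position by position:
  Position 0: 'e' vs 'b' => DIFFER
  Position 1: 'a' vs 'b' => DIFFER
  Position 2: 'b' vs 'a' => DIFFER
  Position 3: 'c' vs 'd' => DIFFER
  Position 4: 'c' vs 'd' => DIFFER
  Position 5: 'e' vs 'b' => DIFFER
  Position 6: 'a' vs 'd' => DIFFER
Positions that differ: 7

7


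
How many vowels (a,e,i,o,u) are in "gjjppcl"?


Input: gjjppcl
Checking each character:
  'g' at position 0: consonant
  'j' at position 1: consonant
  'j' at position 2: consonant
  'p' at position 3: consonant
  'p' at position 4: consonant
  'c' at position 5: consonant
  'l' at position 6: consonant
Total vowels: 0

0


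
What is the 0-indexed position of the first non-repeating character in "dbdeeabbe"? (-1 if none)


Input: dbdeeabbe
Character frequencies:
  'a': 1
  'b': 3
  'd': 2
  'e': 3
Scanning left to right for freq == 1:
  Position 0 ('d'): freq=2, skip
  Position 1 ('b'): freq=3, skip
  Position 2 ('d'): freq=2, skip
  Position 3 ('e'): freq=3, skip
  Position 4 ('e'): freq=3, skip
  Position 5 ('a'): unique! => answer = 5

5


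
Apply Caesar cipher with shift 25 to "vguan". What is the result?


Caesar cipher: shift "vguan" by 25
  'v' (pos 21) + 25 = pos 20 = 'u'
  'g' (pos 6) + 25 = pos 5 = 'f'
  'u' (pos 20) + 25 = pos 19 = 't'
  'a' (pos 0) + 25 = pos 25 = 'z'
  'n' (pos 13) + 25 = pos 12 = 'm'
Result: uftzm

uftzm


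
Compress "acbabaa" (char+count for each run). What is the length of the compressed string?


Input: acbabaa
Runs:
  'a' x 1 => "a1"
  'c' x 1 => "c1"
  'b' x 1 => "b1"
  'a' x 1 => "a1"
  'b' x 1 => "b1"
  'a' x 2 => "a2"
Compressed: "a1c1b1a1b1a2"
Compressed length: 12

12


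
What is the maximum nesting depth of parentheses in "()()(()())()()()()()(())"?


Input: "()()(()())()()()()()(())"
Tracking depth:
  Position 0 '(': depth becomes 1
  Position 1 ')': depth becomes 0
  Position 2 '(': depth becomes 1
  Position 3 ')': depth becomes 0
  Position 4 '(': depth becomes 1
  Position 5 '(': depth becomes 2
  Position 6 ')': depth becomes 1
  Position 7 '(': depth becomes 2
  Position 8 ')': depth becomes 1
  Position 9 ')': depth becomes 0
  Position 10 '(': depth becomes 1
  Position 11 ')': depth becomes 0
  Position 12 '(': depth becomes 1
  Position 13 ')': depth becomes 0
  Position 14 '(': depth becomes 1
  Position 15 ')': depth becomes 0
  Position 16 '(': depth becomes 1
  Position 17 ')': depth becomes 0
  Position 18 '(': depth becomes 1
  Position 19 ')': depth becomes 0
  Position 20 '(': depth becomes 1
  Position 21 '(': depth becomes 2
  Position 22 ')': depth becomes 1
  Position 23 ')': depth becomes 0
Maximum depth reached: 2

2


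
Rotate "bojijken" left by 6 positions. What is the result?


Input: "bojijken", rotate left by 6
First 6 characters: "bojijk"
Remaining characters: "en"
Concatenate remaining + first: "en" + "bojijk" = "enbojijk"

enbojijk


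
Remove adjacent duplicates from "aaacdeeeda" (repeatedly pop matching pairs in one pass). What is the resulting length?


Input: aaacdeeeda
Stack-based adjacent duplicate removal:
  Read 'a': push. Stack: a
  Read 'a': matches stack top 'a' => pop. Stack: (empty)
  Read 'a': push. Stack: a
  Read 'c': push. Stack: ac
  Read 'd': push. Stack: acd
  Read 'e': push. Stack: acde
  Read 'e': matches stack top 'e' => pop. Stack: acd
  Read 'e': push. Stack: acde
  Read 'd': push. Stack: acded
  Read 'a': push. Stack: acdeda
Final stack: "acdeda" (length 6)

6


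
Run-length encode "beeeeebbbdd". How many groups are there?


Input: beeeeebbbdd
Scanning for consecutive runs:
  Group 1: 'b' x 1 (positions 0-0)
  Group 2: 'e' x 5 (positions 1-5)
  Group 3: 'b' x 3 (positions 6-8)
  Group 4: 'd' x 2 (positions 9-10)
Total groups: 4

4


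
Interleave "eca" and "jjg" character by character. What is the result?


Interleaving "eca" and "jjg":
  Position 0: 'e' from first, 'j' from second => "ej"
  Position 1: 'c' from first, 'j' from second => "cj"
  Position 2: 'a' from first, 'g' from second => "ag"
Result: ejcjag

ejcjag


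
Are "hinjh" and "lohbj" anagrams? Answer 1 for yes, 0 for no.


Strings: "hinjh", "lohbj"
Sorted first:  hhijn
Sorted second: bhjlo
Differ at position 0: 'h' vs 'b' => not anagrams

0


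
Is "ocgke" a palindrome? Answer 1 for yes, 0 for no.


Input: ocgke
Reversed: ekgco
  Compare pos 0 ('o') with pos 4 ('e'): MISMATCH
  Compare pos 1 ('c') with pos 3 ('k'): MISMATCH
Result: not a palindrome

0


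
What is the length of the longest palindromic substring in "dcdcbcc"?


Input: "dcdcbcc"
Checking substrings for palindromes:
  [0:3] "dcd" (len 3) => palindrome
  [1:4] "cdc" (len 3) => palindrome
  [3:6] "cbc" (len 3) => palindrome
  [5:7] "cc" (len 2) => palindrome
Longest palindromic substring: "dcd" with length 3

3


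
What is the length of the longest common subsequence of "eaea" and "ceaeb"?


LCS of "eaea" and "ceaeb"
DP table:
           c    e    a    e    b
      0    0    0    0    0    0
  e   0    0    1    1    1    1
  a   0    0    1    2    2    2
  e   0    0    1    2    3    3
  a   0    0    1    2    3    3
LCS length = dp[4][5] = 3

3


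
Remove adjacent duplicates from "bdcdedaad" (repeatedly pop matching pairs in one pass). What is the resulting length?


Input: bdcdedaad
Stack-based adjacent duplicate removal:
  Read 'b': push. Stack: b
  Read 'd': push. Stack: bd
  Read 'c': push. Stack: bdc
  Read 'd': push. Stack: bdcd
  Read 'e': push. Stack: bdcde
  Read 'd': push. Stack: bdcded
  Read 'a': push. Stack: bdcdeda
  Read 'a': matches stack top 'a' => pop. Stack: bdcded
  Read 'd': matches stack top 'd' => pop. Stack: bdcde
Final stack: "bdcde" (length 5)

5


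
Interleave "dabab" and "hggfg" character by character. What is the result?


Interleaving "dabab" and "hggfg":
  Position 0: 'd' from first, 'h' from second => "dh"
  Position 1: 'a' from first, 'g' from second => "ag"
  Position 2: 'b' from first, 'g' from second => "bg"
  Position 3: 'a' from first, 'f' from second => "af"
  Position 4: 'b' from first, 'g' from second => "bg"
Result: dhagbgafbg

dhagbgafbg


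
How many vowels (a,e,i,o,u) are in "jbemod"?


Input: jbemod
Checking each character:
  'j' at position 0: consonant
  'b' at position 1: consonant
  'e' at position 2: vowel (running total: 1)
  'm' at position 3: consonant
  'o' at position 4: vowel (running total: 2)
  'd' at position 5: consonant
Total vowels: 2

2


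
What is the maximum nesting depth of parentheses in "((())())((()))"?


Input: "((())())((()))"
Tracking depth:
  Position 0 '(': depth becomes 1
  Position 1 '(': depth becomes 2
  Position 2 '(': depth becomes 3
  Position 3 ')': depth becomes 2
  Position 4 ')': depth becomes 1
  Position 5 '(': depth becomes 2
  Position 6 ')': depth becomes 1
  Position 7 ')': depth becomes 0
  Position 8 '(': depth becomes 1
  Position 9 '(': depth becomes 2
  Position 10 '(': depth becomes 3
  Position 11 ')': depth becomes 2
  Position 12 ')': depth becomes 1
  Position 13 ')': depth becomes 0
Maximum depth reached: 3

3


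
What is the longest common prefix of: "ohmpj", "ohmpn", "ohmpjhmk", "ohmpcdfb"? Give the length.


Words: ohmpj, ohmpn, ohmpjhmk, ohmpcdfb
  Position 0: all 'o' => match
  Position 1: all 'h' => match
  Position 2: all 'm' => match
  Position 3: all 'p' => match
  Position 4: ('j', 'n', 'j', 'c') => mismatch, stop
LCP = "ohmp" (length 4)

4


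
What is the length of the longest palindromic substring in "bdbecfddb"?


Input: "bdbecfddb"
Checking substrings for palindromes:
  [0:3] "bdb" (len 3) => palindrome
  [6:8] "dd" (len 2) => palindrome
Longest palindromic substring: "bdb" with length 3

3


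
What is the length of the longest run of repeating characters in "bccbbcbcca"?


Input: "bccbbcbcca"
Scanning for longest run:
  Position 1 ('c'): new char, reset run to 1
  Position 2 ('c'): continues run of 'c', length=2
  Position 3 ('b'): new char, reset run to 1
  Position 4 ('b'): continues run of 'b', length=2
  Position 5 ('c'): new char, reset run to 1
  Position 6 ('b'): new char, reset run to 1
  Position 7 ('c'): new char, reset run to 1
  Position 8 ('c'): continues run of 'c', length=2
  Position 9 ('a'): new char, reset run to 1
Longest run: 'c' with length 2

2


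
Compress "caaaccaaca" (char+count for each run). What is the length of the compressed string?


Input: caaaccaaca
Runs:
  'c' x 1 => "c1"
  'a' x 3 => "a3"
  'c' x 2 => "c2"
  'a' x 2 => "a2"
  'c' x 1 => "c1"
  'a' x 1 => "a1"
Compressed: "c1a3c2a2c1a1"
Compressed length: 12

12


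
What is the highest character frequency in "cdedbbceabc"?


Input: cdedbbceabc
Character counts:
  'a': 1
  'b': 3
  'c': 3
  'd': 2
  'e': 2
Maximum frequency: 3

3


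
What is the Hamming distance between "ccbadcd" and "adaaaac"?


Comparing "ccbadcd" and "adaaaac" position by position:
  Position 0: 'c' vs 'a' => differ
  Position 1: 'c' vs 'd' => differ
  Position 2: 'b' vs 'a' => differ
  Position 3: 'a' vs 'a' => same
  Position 4: 'd' vs 'a' => differ
  Position 5: 'c' vs 'a' => differ
  Position 6: 'd' vs 'c' => differ
Total differences (Hamming distance): 6

6


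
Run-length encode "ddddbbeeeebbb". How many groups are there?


Input: ddddbbeeeebbb
Scanning for consecutive runs:
  Group 1: 'd' x 4 (positions 0-3)
  Group 2: 'b' x 2 (positions 4-5)
  Group 3: 'e' x 4 (positions 6-9)
  Group 4: 'b' x 3 (positions 10-12)
Total groups: 4

4


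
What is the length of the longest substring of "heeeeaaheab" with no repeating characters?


Input: "heeeeaaheab"
Sliding window (track last position of each char):
  Position 0 ('h'): window [0,0] length 1 -- new best
  Position 1 ('e'): window [0,1] length 2 -- new best
  Position 2 ('e'): repeat (last at 1), move window start to 2
  Position 2 ('e'): window [2,2] length 1
  Position 3 ('e'): repeat (last at 2), move window start to 3
  Position 3 ('e'): window [3,3] length 1
  Position 4 ('e'): repeat (last at 3), move window start to 4
  Position 4 ('e'): window [4,4] length 1
  Position 5 ('a'): window [4,5] length 2
  Position 6 ('a'): repeat (last at 5), move window start to 6
  Position 6 ('a'): window [6,6] length 1
  Position 7 ('h'): window [6,7] length 2
  Position 8 ('e'): window [6,8] length 3 -- new best
  Position 9 ('a'): repeat (last at 6), move window start to 7
  Position 9 ('a'): window [7,9] length 3
  Position 10 ('b'): window [7,10] length 4 -- new best
Longest substring with no repeats: "heab" with length 4

4


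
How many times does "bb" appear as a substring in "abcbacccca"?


Searching for "bb" in "abcbacccca"
Scanning each position:
  Position 0: "ab" => no
  Position 1: "bc" => no
  Position 2: "cb" => no
  Position 3: "ba" => no
  Position 4: "ac" => no
  Position 5: "cc" => no
  Position 6: "cc" => no
  Position 7: "cc" => no
  Position 8: "ca" => no
Total occurrences: 0

0


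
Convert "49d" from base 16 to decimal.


Input: "49d" in base 16
Positional expansion:
  Digit '4' (value 4) x 16^2 = 1024
  Digit '9' (value 9) x 16^1 = 144
  Digit 'd' (value 13) x 16^0 = 13
Sum = 1181

1181


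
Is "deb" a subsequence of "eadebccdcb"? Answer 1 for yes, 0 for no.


Check if "deb" is a subsequence of "eadebccdcb"
Greedy scan:
  Position 0 ('e'): no match needed
  Position 1 ('a'): no match needed
  Position 2 ('d'): matches sub[0] = 'd'
  Position 3 ('e'): matches sub[1] = 'e'
  Position 4 ('b'): matches sub[2] = 'b'
  Position 5 ('c'): no match needed
  Position 6 ('c'): no match needed
  Position 7 ('d'): no match needed
  Position 8 ('c'): no match needed
  Position 9 ('b'): no match needed
All 3 characters matched => is a subsequence

1


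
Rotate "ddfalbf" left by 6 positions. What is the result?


Input: "ddfalbf", rotate left by 6
First 6 characters: "ddfalb"
Remaining characters: "f"
Concatenate remaining + first: "f" + "ddfalb" = "fddfalb"

fddfalb


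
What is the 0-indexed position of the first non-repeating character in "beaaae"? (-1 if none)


Input: beaaae
Character frequencies:
  'a': 3
  'b': 1
  'e': 2
Scanning left to right for freq == 1:
  Position 0 ('b'): unique! => answer = 0

0


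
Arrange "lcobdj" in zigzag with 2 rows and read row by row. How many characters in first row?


Zigzag "lcobdj" into 2 rows:
Placing characters:
  'l' => row 0
  'c' => row 1
  'o' => row 0
  'b' => row 1
  'd' => row 0
  'j' => row 1
Rows:
  Row 0: "lod"
  Row 1: "cbj"
First row length: 3

3


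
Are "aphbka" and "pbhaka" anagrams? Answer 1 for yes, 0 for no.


Strings: "aphbka", "pbhaka"
Sorted first:  aabhkp
Sorted second: aabhkp
Sorted forms match => anagrams

1


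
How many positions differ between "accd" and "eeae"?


Comparing "accd" and "eeae" position by position:
  Position 0: 'a' vs 'e' => DIFFER
  Position 1: 'c' vs 'e' => DIFFER
  Position 2: 'c' vs 'a' => DIFFER
  Position 3: 'd' vs 'e' => DIFFER
Positions that differ: 4

4


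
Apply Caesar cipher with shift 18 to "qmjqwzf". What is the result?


Caesar cipher: shift "qmjqwzf" by 18
  'q' (pos 16) + 18 = pos 8 = 'i'
  'm' (pos 12) + 18 = pos 4 = 'e'
  'j' (pos 9) + 18 = pos 1 = 'b'
  'q' (pos 16) + 18 = pos 8 = 'i'
  'w' (pos 22) + 18 = pos 14 = 'o'
  'z' (pos 25) + 18 = pos 17 = 'r'
  'f' (pos 5) + 18 = pos 23 = 'x'
Result: iebiorx

iebiorx


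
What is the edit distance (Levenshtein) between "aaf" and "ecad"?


Computing edit distance: "aaf" -> "ecad"
DP table:
           e    c    a    d
      0    1    2    3    4
  a   1    1    2    2    3
  a   2    2    2    2    3
  f   3    3    3    3    3
Edit distance = dp[3][4] = 3

3


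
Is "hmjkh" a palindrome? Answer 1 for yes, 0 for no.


Input: hmjkh
Reversed: hkjmh
  Compare pos 0 ('h') with pos 4 ('h'): match
  Compare pos 1 ('m') with pos 3 ('k'): MISMATCH
Result: not a palindrome

0


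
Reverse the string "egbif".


Input: egbif
Reading characters right to left:
  Position 4: 'f'
  Position 3: 'i'
  Position 2: 'b'
  Position 1: 'g'
  Position 0: 'e'
Reversed: fibge

fibge


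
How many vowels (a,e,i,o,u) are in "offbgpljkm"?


Input: offbgpljkm
Checking each character:
  'o' at position 0: vowel (running total: 1)
  'f' at position 1: consonant
  'f' at position 2: consonant
  'b' at position 3: consonant
  'g' at position 4: consonant
  'p' at position 5: consonant
  'l' at position 6: consonant
  'j' at position 7: consonant
  'k' at position 8: consonant
  'm' at position 9: consonant
Total vowels: 1

1


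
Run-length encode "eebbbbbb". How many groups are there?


Input: eebbbbbb
Scanning for consecutive runs:
  Group 1: 'e' x 2 (positions 0-1)
  Group 2: 'b' x 6 (positions 2-7)
Total groups: 2

2


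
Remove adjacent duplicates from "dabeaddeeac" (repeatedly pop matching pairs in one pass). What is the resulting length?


Input: dabeaddeeac
Stack-based adjacent duplicate removal:
  Read 'd': push. Stack: d
  Read 'a': push. Stack: da
  Read 'b': push. Stack: dab
  Read 'e': push. Stack: dabe
  Read 'a': push. Stack: dabea
  Read 'd': push. Stack: dabead
  Read 'd': matches stack top 'd' => pop. Stack: dabea
  Read 'e': push. Stack: dabeae
  Read 'e': matches stack top 'e' => pop. Stack: dabea
  Read 'a': matches stack top 'a' => pop. Stack: dabe
  Read 'c': push. Stack: dabec
Final stack: "dabec" (length 5)

5


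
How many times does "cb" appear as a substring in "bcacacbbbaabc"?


Searching for "cb" in "bcacacbbbaabc"
Scanning each position:
  Position 0: "bc" => no
  Position 1: "ca" => no
  Position 2: "ac" => no
  Position 3: "ca" => no
  Position 4: "ac" => no
  Position 5: "cb" => MATCH
  Position 6: "bb" => no
  Position 7: "bb" => no
  Position 8: "ba" => no
  Position 9: "aa" => no
  Position 10: "ab" => no
  Position 11: "bc" => no
Total occurrences: 1

1


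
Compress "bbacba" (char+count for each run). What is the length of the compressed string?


Input: bbacba
Runs:
  'b' x 2 => "b2"
  'a' x 1 => "a1"
  'c' x 1 => "c1"
  'b' x 1 => "b1"
  'a' x 1 => "a1"
Compressed: "b2a1c1b1a1"
Compressed length: 10

10


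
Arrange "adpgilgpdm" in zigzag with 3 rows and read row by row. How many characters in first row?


Zigzag "adpgilgpdm" into 3 rows:
Placing characters:
  'a' => row 0
  'd' => row 1
  'p' => row 2
  'g' => row 1
  'i' => row 0
  'l' => row 1
  'g' => row 2
  'p' => row 1
  'd' => row 0
  'm' => row 1
Rows:
  Row 0: "aid"
  Row 1: "dglpm"
  Row 2: "pg"
First row length: 3

3


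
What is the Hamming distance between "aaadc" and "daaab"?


Comparing "aaadc" and "daaab" position by position:
  Position 0: 'a' vs 'd' => differ
  Position 1: 'a' vs 'a' => same
  Position 2: 'a' vs 'a' => same
  Position 3: 'd' vs 'a' => differ
  Position 4: 'c' vs 'b' => differ
Total differences (Hamming distance): 3

3


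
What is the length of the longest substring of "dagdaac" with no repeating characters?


Input: "dagdaac"
Sliding window (track last position of each char):
  Position 0 ('d'): window [0,0] length 1 -- new best
  Position 1 ('a'): window [0,1] length 2 -- new best
  Position 2 ('g'): window [0,2] length 3 -- new best
  Position 3 ('d'): repeat (last at 0), move window start to 1
  Position 3 ('d'): window [1,3] length 3
  Position 4 ('a'): repeat (last at 1), move window start to 2
  Position 4 ('a'): window [2,4] length 3
  Position 5 ('a'): repeat (last at 4), move window start to 5
  Position 5 ('a'): window [5,5] length 1
  Position 6 ('c'): window [5,6] length 2
Longest substring with no repeats: "dag" with length 3

3


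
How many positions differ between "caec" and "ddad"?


Comparing "caec" and "ddad" position by position:
  Position 0: 'c' vs 'd' => DIFFER
  Position 1: 'a' vs 'd' => DIFFER
  Position 2: 'e' vs 'a' => DIFFER
  Position 3: 'c' vs 'd' => DIFFER
Positions that differ: 4

4


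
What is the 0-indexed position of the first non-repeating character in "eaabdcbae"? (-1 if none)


Input: eaabdcbae
Character frequencies:
  'a': 3
  'b': 2
  'c': 1
  'd': 1
  'e': 2
Scanning left to right for freq == 1:
  Position 0 ('e'): freq=2, skip
  Position 1 ('a'): freq=3, skip
  Position 2 ('a'): freq=3, skip
  Position 3 ('b'): freq=2, skip
  Position 4 ('d'): unique! => answer = 4

4


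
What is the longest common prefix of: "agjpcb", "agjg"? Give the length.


Words: agjpcb, agjg
  Position 0: all 'a' => match
  Position 1: all 'g' => match
  Position 2: all 'j' => match
  Position 3: ('p', 'g') => mismatch, stop
LCP = "agj" (length 3)

3


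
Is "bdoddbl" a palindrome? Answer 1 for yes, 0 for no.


Input: bdoddbl
Reversed: lbddodb
  Compare pos 0 ('b') with pos 6 ('l'): MISMATCH
  Compare pos 1 ('d') with pos 5 ('b'): MISMATCH
  Compare pos 2 ('o') with pos 4 ('d'): MISMATCH
Result: not a palindrome

0


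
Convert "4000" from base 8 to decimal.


Input: "4000" in base 8
Positional expansion:
  Digit '4' (value 4) x 8^3 = 2048
  Digit '0' (value 0) x 8^2 = 0
  Digit '0' (value 0) x 8^1 = 0
  Digit '0' (value 0) x 8^0 = 0
Sum = 2048

2048


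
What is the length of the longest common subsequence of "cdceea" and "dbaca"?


LCS of "cdceea" and "dbaca"
DP table:
           d    b    a    c    a
      0    0    0    0    0    0
  c   0    0    0    0    1    1
  d   0    1    1    1    1    1
  c   0    1    1    1    2    2
  e   0    1    1    1    2    2
  e   0    1    1    1    2    2
  a   0    1    1    2    2    3
LCS length = dp[6][5] = 3

3


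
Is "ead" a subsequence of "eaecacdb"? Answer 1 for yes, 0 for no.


Check if "ead" is a subsequence of "eaecacdb"
Greedy scan:
  Position 0 ('e'): matches sub[0] = 'e'
  Position 1 ('a'): matches sub[1] = 'a'
  Position 2 ('e'): no match needed
  Position 3 ('c'): no match needed
  Position 4 ('a'): no match needed
  Position 5 ('c'): no match needed
  Position 6 ('d'): matches sub[2] = 'd'
  Position 7 ('b'): no match needed
All 3 characters matched => is a subsequence

1


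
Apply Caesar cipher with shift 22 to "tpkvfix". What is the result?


Caesar cipher: shift "tpkvfix" by 22
  't' (pos 19) + 22 = pos 15 = 'p'
  'p' (pos 15) + 22 = pos 11 = 'l'
  'k' (pos 10) + 22 = pos 6 = 'g'
  'v' (pos 21) + 22 = pos 17 = 'r'
  'f' (pos 5) + 22 = pos 1 = 'b'
  'i' (pos 8) + 22 = pos 4 = 'e'
  'x' (pos 23) + 22 = pos 19 = 't'
Result: plgrbet

plgrbet


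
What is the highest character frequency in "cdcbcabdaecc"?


Input: cdcbcabdaecc
Character counts:
  'a': 2
  'b': 2
  'c': 5
  'd': 2
  'e': 1
Maximum frequency: 5

5


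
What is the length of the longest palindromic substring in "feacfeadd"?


Input: "feacfeadd"
Checking substrings for palindromes:
  [7:9] "dd" (len 2) => palindrome
Longest palindromic substring: "dd" with length 2

2


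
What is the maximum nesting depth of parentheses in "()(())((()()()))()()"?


Input: "()(())((()()()))()()"
Tracking depth:
  Position 0 '(': depth becomes 1
  Position 1 ')': depth becomes 0
  Position 2 '(': depth becomes 1
  Position 3 '(': depth becomes 2
  Position 4 ')': depth becomes 1
  Position 5 ')': depth becomes 0
  Position 6 '(': depth becomes 1
  Position 7 '(': depth becomes 2
  Position 8 '(': depth becomes 3
  Position 9 ')': depth becomes 2
  Position 10 '(': depth becomes 3
  Position 11 ')': depth becomes 2
  Position 12 '(': depth becomes 3
  Position 13 ')': depth becomes 2
  Position 14 ')': depth becomes 1
  Position 15 ')': depth becomes 0
  Position 16 '(': depth becomes 1
  Position 17 ')': depth becomes 0
  Position 18 '(': depth becomes 1
  Position 19 ')': depth becomes 0
Maximum depth reached: 3

3


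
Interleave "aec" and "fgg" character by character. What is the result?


Interleaving "aec" and "fgg":
  Position 0: 'a' from first, 'f' from second => "af"
  Position 1: 'e' from first, 'g' from second => "eg"
  Position 2: 'c' from first, 'g' from second => "cg"
Result: afegcg

afegcg


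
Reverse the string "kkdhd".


Input: kkdhd
Reading characters right to left:
  Position 4: 'd'
  Position 3: 'h'
  Position 2: 'd'
  Position 1: 'k'
  Position 0: 'k'
Reversed: dhdkk

dhdkk


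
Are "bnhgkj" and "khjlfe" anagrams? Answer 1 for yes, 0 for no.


Strings: "bnhgkj", "khjlfe"
Sorted first:  bghjkn
Sorted second: efhjkl
Differ at position 0: 'b' vs 'e' => not anagrams

0


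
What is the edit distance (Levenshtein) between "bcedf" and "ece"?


Computing edit distance: "bcedf" -> "ece"
DP table:
           e    c    e
      0    1    2    3
  b   1    1    2    3
  c   2    2    1    2
  e   3    2    2    1
  d   4    3    3    2
  f   5    4    4    3
Edit distance = dp[5][3] = 3

3


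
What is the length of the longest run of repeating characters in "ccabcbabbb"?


Input: "ccabcbabbb"
Scanning for longest run:
  Position 1 ('c'): continues run of 'c', length=2
  Position 2 ('a'): new char, reset run to 1
  Position 3 ('b'): new char, reset run to 1
  Position 4 ('c'): new char, reset run to 1
  Position 5 ('b'): new char, reset run to 1
  Position 6 ('a'): new char, reset run to 1
  Position 7 ('b'): new char, reset run to 1
  Position 8 ('b'): continues run of 'b', length=2
  Position 9 ('b'): continues run of 'b', length=3
Longest run: 'b' with length 3

3


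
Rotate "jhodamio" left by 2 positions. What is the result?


Input: "jhodamio", rotate left by 2
First 2 characters: "jh"
Remaining characters: "odamio"
Concatenate remaining + first: "odamio" + "jh" = "odamiojh"

odamiojh


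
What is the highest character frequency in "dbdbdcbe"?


Input: dbdbdcbe
Character counts:
  'b': 3
  'c': 1
  'd': 3
  'e': 1
Maximum frequency: 3

3


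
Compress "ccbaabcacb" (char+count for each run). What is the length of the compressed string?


Input: ccbaabcacb
Runs:
  'c' x 2 => "c2"
  'b' x 1 => "b1"
  'a' x 2 => "a2"
  'b' x 1 => "b1"
  'c' x 1 => "c1"
  'a' x 1 => "a1"
  'c' x 1 => "c1"
  'b' x 1 => "b1"
Compressed: "c2b1a2b1c1a1c1b1"
Compressed length: 16

16


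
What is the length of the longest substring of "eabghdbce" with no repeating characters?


Input: "eabghdbce"
Sliding window (track last position of each char):
  Position 0 ('e'): window [0,0] length 1 -- new best
  Position 1 ('a'): window [0,1] length 2 -- new best
  Position 2 ('b'): window [0,2] length 3 -- new best
  Position 3 ('g'): window [0,3] length 4 -- new best
  Position 4 ('h'): window [0,4] length 5 -- new best
  Position 5 ('d'): window [0,5] length 6 -- new best
  Position 6 ('b'): repeat (last at 2), move window start to 3
  Position 6 ('b'): window [3,6] length 4
  Position 7 ('c'): window [3,7] length 5
  Position 8 ('e'): window [3,8] length 6
Longest substring with no repeats: "eabghd" with length 6

6


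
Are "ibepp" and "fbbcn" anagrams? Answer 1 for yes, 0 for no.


Strings: "ibepp", "fbbcn"
Sorted first:  beipp
Sorted second: bbcfn
Differ at position 1: 'e' vs 'b' => not anagrams

0


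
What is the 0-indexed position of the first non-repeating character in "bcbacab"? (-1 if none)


Input: bcbacab
Character frequencies:
  'a': 2
  'b': 3
  'c': 2
Scanning left to right for freq == 1:
  Position 0 ('b'): freq=3, skip
  Position 1 ('c'): freq=2, skip
  Position 2 ('b'): freq=3, skip
  Position 3 ('a'): freq=2, skip
  Position 4 ('c'): freq=2, skip
  Position 5 ('a'): freq=2, skip
  Position 6 ('b'): freq=3, skip
  No unique character found => answer = -1

-1


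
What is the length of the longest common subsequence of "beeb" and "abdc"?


LCS of "beeb" and "abdc"
DP table:
           a    b    d    c
      0    0    0    0    0
  b   0    0    1    1    1
  e   0    0    1    1    1
  e   0    0    1    1    1
  b   0    0    1    1    1
LCS length = dp[4][4] = 1

1


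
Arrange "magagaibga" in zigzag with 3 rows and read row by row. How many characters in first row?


Zigzag "magagaibga" into 3 rows:
Placing characters:
  'm' => row 0
  'a' => row 1
  'g' => row 2
  'a' => row 1
  'g' => row 0
  'a' => row 1
  'i' => row 2
  'b' => row 1
  'g' => row 0
  'a' => row 1
Rows:
  Row 0: "mgg"
  Row 1: "aaaba"
  Row 2: "gi"
First row length: 3

3


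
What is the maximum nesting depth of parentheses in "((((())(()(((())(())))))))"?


Input: "((((())(()(((())(())))))))"
Tracking depth:
  Position 0 '(': depth becomes 1
  Position 1 '(': depth becomes 2
  Position 2 '(': depth becomes 3
  Position 3 '(': depth becomes 4
  Position 4 '(': depth becomes 5
  Position 5 ')': depth becomes 4
  Position 6 ')': depth becomes 3
  Position 7 '(': depth becomes 4
  Position 8 '(': depth becomes 5
  Position 9 ')': depth becomes 4
  Position 10 '(': depth becomes 5
  Position 11 '(': depth becomes 6
  Position 12 '(': depth becomes 7
  Position 13 '(': depth becomes 8
  Position 14 ')': depth becomes 7
  Position 15 ')': depth becomes 6
  Position 16 '(': depth becomes 7
  Position 17 '(': depth becomes 8
  Position 18 ')': depth becomes 7
  Position 19 ')': depth becomes 6
  Position 20 ')': depth becomes 5
  Position 21 ')': depth becomes 4
  Position 22 ')': depth becomes 3
  Position 23 ')': depth becomes 2
  Position 24 ')': depth becomes 1
  Position 25 ')': depth becomes 0
Maximum depth reached: 8

8


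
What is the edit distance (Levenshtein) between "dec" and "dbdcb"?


Computing edit distance: "dec" -> "dbdcb"
DP table:
           d    b    d    c    b
      0    1    2    3    4    5
  d   1    0    1    2    3    4
  e   2    1    1    2    3    4
  c   3    2    2    2    2    3
Edit distance = dp[3][5] = 3

3


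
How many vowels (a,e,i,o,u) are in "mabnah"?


Input: mabnah
Checking each character:
  'm' at position 0: consonant
  'a' at position 1: vowel (running total: 1)
  'b' at position 2: consonant
  'n' at position 3: consonant
  'a' at position 4: vowel (running total: 2)
  'h' at position 5: consonant
Total vowels: 2

2


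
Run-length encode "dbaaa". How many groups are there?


Input: dbaaa
Scanning for consecutive runs:
  Group 1: 'd' x 1 (positions 0-0)
  Group 2: 'b' x 1 (positions 1-1)
  Group 3: 'a' x 3 (positions 2-4)
Total groups: 3

3
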